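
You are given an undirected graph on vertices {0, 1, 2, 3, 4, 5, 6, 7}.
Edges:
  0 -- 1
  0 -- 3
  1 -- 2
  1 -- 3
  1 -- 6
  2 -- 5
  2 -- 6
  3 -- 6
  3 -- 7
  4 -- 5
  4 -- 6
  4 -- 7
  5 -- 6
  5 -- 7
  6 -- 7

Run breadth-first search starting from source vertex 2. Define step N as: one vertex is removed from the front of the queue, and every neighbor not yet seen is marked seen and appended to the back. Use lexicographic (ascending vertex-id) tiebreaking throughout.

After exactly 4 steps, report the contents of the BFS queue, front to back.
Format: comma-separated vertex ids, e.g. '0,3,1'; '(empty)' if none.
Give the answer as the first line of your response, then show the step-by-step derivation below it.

0,3,4,7

step 1: dequeue 2; queue=[1,5,6]; order=2
step 2: dequeue 1; queue=[5,6,0,3]; order=2,1
step 3: dequeue 5; queue=[6,0,3,4,7]; order=2,1,5
step 4: dequeue 6; queue=[0,3,4,7]; order=2,1,5,6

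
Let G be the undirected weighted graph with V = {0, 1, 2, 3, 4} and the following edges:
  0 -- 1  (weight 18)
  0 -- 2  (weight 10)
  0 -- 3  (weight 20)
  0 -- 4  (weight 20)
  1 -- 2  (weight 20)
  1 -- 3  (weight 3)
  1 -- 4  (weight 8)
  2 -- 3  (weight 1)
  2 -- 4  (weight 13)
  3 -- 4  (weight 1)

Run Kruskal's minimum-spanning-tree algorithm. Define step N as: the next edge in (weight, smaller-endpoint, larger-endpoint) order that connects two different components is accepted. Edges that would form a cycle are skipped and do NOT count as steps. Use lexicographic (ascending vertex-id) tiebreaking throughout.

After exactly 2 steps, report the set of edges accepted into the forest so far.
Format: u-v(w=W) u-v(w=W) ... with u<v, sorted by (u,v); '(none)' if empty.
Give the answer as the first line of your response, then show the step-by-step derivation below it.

2-3(w=1) 3-4(w=1)

step 1: add edge 2-3 (w=1); MST = {2-3(w=1)}
step 2: add edge 3-4 (w=1); MST = {2-3(w=1) 3-4(w=1)}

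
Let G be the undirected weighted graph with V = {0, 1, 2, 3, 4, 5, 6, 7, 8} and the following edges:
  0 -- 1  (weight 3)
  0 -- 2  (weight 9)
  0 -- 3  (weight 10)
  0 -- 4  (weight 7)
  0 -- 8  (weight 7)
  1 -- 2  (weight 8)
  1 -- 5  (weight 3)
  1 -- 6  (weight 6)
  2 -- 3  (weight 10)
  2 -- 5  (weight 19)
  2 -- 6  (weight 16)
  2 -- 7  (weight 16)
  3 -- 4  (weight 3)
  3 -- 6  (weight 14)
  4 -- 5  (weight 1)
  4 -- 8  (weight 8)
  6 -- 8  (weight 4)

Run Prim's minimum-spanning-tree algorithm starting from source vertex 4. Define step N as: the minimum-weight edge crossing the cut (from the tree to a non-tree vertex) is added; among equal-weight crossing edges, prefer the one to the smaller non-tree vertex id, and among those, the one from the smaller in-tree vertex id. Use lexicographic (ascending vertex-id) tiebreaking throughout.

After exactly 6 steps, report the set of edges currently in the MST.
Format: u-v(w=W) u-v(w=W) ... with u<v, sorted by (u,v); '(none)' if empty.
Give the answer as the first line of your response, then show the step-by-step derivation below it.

0-1(w=3) 1-5(w=3) 1-6(w=6) 3-4(w=3) 4-5(w=1) 6-8(w=4)

step 1: add edge 4-5 (w=1); MST = {4-5(w=1)}
step 2: add edge 1-5 (w=3); MST = {1-5(w=3) 4-5(w=1)}
step 3: add edge 0-1 (w=3); MST = {0-1(w=3) 1-5(w=3) 4-5(w=1)}
step 4: add edge 3-4 (w=3); MST = {0-1(w=3) 1-5(w=3) 3-4(w=3) 4-5(w=1)}
step 5: add edge 1-6 (w=6); MST = {0-1(w=3) 1-5(w=3) 1-6(w=6) 3-4(w=3) 4-5(w=1)}
step 6: add edge 6-8 (w=4); MST = {0-1(w=3) 1-5(w=3) 1-6(w=6) 3-4(w=3) 4-5(w=1) 6-8(w=4)}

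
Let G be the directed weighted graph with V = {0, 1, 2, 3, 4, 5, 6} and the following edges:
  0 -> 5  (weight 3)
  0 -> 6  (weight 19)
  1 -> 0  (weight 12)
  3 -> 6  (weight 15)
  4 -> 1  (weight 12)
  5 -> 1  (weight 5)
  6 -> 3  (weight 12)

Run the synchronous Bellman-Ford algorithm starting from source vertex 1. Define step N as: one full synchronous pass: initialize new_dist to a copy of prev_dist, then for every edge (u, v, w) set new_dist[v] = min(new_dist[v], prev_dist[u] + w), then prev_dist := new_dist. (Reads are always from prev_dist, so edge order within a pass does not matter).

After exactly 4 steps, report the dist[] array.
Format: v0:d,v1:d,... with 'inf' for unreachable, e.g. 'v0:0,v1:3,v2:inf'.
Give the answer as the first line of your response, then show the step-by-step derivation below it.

v0:12,v1:0,v2:inf,v3:43,v4:inf,v5:15,v6:31

step 1: dist = v0:12,v1:0,v2:inf,v3:inf,v4:inf,v5:inf,v6:inf
step 2: dist = v0:12,v1:0,v2:inf,v3:inf,v4:inf,v5:15,v6:31
step 3: dist = v0:12,v1:0,v2:inf,v3:43,v4:inf,v5:15,v6:31
step 4: dist = v0:12,v1:0,v2:inf,v3:43,v4:inf,v5:15,v6:31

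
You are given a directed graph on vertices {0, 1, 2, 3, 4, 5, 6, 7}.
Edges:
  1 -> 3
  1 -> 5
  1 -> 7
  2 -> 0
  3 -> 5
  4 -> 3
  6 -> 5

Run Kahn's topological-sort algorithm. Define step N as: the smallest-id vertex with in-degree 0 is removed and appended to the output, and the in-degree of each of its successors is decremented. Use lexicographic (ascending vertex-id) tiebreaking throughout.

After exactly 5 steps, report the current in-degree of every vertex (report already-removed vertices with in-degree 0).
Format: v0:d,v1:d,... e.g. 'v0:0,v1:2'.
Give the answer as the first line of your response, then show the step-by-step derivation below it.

v0:0,v1:0,v2:0,v3:0,v4:0,v5:1,v6:0,v7:0

step 1: output 1; order=[1]; indeg=(1,0,0,1,0,2,0,0)
step 2: output 2; order=[1,2]; indeg=(0,0,0,1,0,2,0,0)
step 3: output 0; order=[1,2,0]; indeg=(0,0,0,1,0,2,0,0)
step 4: output 4; order=[1,2,0,4]; indeg=(0,0,0,0,0,2,0,0)
step 5: output 3; order=[1,2,0,4,3]; indeg=(0,0,0,0,0,1,0,0)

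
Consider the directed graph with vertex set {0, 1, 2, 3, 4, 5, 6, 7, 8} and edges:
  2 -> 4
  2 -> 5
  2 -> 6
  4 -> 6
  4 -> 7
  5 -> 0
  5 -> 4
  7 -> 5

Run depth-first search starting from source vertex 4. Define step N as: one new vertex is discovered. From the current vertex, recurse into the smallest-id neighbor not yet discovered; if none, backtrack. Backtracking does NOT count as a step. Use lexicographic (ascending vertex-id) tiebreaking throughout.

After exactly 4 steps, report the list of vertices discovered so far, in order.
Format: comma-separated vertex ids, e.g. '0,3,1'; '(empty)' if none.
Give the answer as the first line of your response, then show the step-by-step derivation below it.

4,6,7,5

step 1: discover 4; path=4; order=4
step 2: discover 6; path=4>6; order=4,6
step 3: discover 7; path=4>7; order=4,6,7
step 4: discover 5; path=4>7>5; order=4,6,7,5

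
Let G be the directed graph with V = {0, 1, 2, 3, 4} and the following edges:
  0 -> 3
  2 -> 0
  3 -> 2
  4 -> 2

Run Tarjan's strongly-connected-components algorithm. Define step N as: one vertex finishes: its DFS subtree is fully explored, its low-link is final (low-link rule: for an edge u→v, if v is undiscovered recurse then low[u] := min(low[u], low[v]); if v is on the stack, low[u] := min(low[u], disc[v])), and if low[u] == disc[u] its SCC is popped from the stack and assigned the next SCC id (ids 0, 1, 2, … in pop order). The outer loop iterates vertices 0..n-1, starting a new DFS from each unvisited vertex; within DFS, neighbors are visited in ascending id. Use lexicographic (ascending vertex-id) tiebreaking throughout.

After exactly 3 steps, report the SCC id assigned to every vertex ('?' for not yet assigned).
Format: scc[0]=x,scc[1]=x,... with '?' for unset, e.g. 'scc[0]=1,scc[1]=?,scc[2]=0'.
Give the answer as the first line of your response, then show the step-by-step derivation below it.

scc[0]=0,scc[1]=?,scc[2]=0,scc[3]=0,scc[4]=?

step 1: low=(low[0]=0,low[1]=?,low[2]=0,low[3]=1,low[4]=?); scc=(scc[0]=?,scc[1]=?,scc[2]=?,scc[3]=?,scc[4]=?)
step 2: low=(low[0]=0,low[1]=?,low[2]=0,low[3]=0,low[4]=?); scc=(scc[0]=?,scc[1]=?,scc[2]=?,scc[3]=?,scc[4]=?)
step 3: low=(low[0]=0,low[1]=?,low[2]=0,low[3]=0,low[4]=?); scc=(scc[0]=0,scc[1]=?,scc[2]=0,scc[3]=0,scc[4]=?)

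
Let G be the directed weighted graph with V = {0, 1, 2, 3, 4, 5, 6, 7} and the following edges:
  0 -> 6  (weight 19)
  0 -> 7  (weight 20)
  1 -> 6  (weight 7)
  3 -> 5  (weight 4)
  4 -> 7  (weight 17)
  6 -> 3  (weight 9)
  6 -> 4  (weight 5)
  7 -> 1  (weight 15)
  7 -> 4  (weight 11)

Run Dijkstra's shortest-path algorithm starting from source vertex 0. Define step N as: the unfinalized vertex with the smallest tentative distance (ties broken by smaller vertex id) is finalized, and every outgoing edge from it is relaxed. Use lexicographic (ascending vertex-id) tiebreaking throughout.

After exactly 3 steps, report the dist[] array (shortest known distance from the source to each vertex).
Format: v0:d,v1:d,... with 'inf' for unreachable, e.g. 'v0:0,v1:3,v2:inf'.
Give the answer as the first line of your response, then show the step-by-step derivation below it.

v0:0,v1:35,v2:inf,v3:28,v4:24,v5:inf,v6:19,v7:20

step 1: dist = v0:0,v1:inf,v2:inf,v3:inf,v4:inf,v5:inf,v6:19,v7:20
step 2: dist = v0:0,v1:inf,v2:inf,v3:28,v4:24,v5:inf,v6:19,v7:20
step 3: dist = v0:0,v1:35,v2:inf,v3:28,v4:24,v5:inf,v6:19,v7:20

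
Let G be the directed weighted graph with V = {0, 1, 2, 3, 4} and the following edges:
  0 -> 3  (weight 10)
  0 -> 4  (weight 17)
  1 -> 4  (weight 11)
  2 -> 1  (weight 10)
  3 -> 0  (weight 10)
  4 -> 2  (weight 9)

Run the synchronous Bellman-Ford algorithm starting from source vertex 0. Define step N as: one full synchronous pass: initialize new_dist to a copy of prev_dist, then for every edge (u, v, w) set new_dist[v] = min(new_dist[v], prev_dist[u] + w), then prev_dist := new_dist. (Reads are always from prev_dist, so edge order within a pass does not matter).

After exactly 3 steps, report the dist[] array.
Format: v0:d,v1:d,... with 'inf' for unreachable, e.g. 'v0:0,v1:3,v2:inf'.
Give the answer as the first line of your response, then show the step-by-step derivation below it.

v0:0,v1:36,v2:26,v3:10,v4:17

step 1: dist = v0:0,v1:inf,v2:inf,v3:10,v4:17
step 2: dist = v0:0,v1:inf,v2:26,v3:10,v4:17
step 3: dist = v0:0,v1:36,v2:26,v3:10,v4:17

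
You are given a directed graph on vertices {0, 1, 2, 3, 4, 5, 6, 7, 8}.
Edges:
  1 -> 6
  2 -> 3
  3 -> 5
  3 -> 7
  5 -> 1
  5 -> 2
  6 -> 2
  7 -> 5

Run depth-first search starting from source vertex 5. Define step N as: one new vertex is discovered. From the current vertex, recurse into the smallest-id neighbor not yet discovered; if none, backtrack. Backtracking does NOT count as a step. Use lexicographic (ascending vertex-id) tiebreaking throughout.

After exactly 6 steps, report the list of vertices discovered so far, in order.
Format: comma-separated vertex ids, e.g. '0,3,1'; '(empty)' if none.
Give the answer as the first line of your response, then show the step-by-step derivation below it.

5,1,6,2,3,7

step 1: discover 5; path=5; order=5
step 2: discover 1; path=5>1; order=5,1
step 3: discover 6; path=5>1>6; order=5,1,6
step 4: discover 2; path=5>1>6>2; order=5,1,6,2
step 5: discover 3; path=5>1>6>2>3; order=5,1,6,2,3
step 6: discover 7; path=5>1>6>2>3>7; order=5,1,6,2,3,7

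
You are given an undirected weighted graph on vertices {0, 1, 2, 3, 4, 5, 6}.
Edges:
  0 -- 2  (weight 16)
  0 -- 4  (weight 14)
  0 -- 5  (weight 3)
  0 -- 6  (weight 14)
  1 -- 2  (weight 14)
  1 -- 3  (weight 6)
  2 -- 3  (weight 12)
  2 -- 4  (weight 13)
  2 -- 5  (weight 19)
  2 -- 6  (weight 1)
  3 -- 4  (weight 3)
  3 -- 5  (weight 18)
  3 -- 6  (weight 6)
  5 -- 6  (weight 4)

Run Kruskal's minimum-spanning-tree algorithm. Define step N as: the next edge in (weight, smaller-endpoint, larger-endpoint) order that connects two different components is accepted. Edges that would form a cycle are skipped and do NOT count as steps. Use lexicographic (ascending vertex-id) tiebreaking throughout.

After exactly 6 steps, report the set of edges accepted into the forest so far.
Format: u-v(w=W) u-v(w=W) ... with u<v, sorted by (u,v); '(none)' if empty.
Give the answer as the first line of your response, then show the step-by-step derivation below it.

0-5(w=3) 1-3(w=6) 2-6(w=1) 3-4(w=3) 3-6(w=6) 5-6(w=4)

step 1: add edge 2-6 (w=1); MST = {2-6(w=1)}
step 2: add edge 0-5 (w=3); MST = {0-5(w=3) 2-6(w=1)}
step 3: add edge 3-4 (w=3); MST = {0-5(w=3) 2-6(w=1) 3-4(w=3)}
step 4: add edge 5-6 (w=4); MST = {0-5(w=3) 2-6(w=1) 3-4(w=3) 5-6(w=4)}
step 5: add edge 1-3 (w=6); MST = {0-5(w=3) 1-3(w=6) 2-6(w=1) 3-4(w=3) 5-6(w=4)}
step 6: add edge 3-6 (w=6); MST = {0-5(w=3) 1-3(w=6) 2-6(w=1) 3-4(w=3) 3-6(w=6) 5-6(w=4)}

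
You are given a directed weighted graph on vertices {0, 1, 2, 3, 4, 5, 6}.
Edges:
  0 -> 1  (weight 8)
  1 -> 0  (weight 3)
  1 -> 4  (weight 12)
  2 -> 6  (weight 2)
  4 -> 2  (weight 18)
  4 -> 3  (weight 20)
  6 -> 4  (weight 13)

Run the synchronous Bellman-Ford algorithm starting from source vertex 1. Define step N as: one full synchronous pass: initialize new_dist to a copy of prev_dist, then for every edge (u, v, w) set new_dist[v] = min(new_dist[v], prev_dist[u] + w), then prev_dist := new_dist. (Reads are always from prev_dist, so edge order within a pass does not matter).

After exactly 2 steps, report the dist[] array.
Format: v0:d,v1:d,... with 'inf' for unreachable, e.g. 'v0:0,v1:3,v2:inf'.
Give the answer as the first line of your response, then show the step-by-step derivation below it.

v0:3,v1:0,v2:30,v3:32,v4:12,v5:inf,v6:inf

step 1: dist = v0:3,v1:0,v2:inf,v3:inf,v4:12,v5:inf,v6:inf
step 2: dist = v0:3,v1:0,v2:30,v3:32,v4:12,v5:inf,v6:inf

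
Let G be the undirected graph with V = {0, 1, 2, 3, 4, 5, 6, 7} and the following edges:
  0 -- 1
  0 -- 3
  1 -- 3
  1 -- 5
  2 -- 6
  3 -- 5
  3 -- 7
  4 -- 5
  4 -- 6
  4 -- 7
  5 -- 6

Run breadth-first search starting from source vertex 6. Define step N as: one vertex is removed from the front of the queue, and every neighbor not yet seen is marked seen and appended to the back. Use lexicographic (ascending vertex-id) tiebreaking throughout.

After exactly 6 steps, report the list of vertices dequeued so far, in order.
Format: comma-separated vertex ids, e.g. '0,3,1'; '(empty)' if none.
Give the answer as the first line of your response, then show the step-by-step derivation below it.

6,2,4,5,7,1

step 1: dequeue 6; queue=[2,4,5]; order=6
step 2: dequeue 2; queue=[4,5]; order=6,2
step 3: dequeue 4; queue=[5,7]; order=6,2,4
step 4: dequeue 5; queue=[7,1,3]; order=6,2,4,5
step 5: dequeue 7; queue=[1,3]; order=6,2,4,5,7
step 6: dequeue 1; queue=[3,0]; order=6,2,4,5,7,1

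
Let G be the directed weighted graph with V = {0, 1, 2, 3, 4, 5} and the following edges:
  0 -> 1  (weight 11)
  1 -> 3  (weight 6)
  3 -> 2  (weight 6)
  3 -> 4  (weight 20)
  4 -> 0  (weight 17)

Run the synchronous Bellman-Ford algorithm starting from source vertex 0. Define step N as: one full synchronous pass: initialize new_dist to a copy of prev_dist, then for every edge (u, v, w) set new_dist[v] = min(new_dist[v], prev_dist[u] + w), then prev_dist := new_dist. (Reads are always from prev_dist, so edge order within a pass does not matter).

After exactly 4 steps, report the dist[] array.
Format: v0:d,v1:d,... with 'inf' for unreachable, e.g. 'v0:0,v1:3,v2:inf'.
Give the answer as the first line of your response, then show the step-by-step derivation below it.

v0:0,v1:11,v2:23,v3:17,v4:37,v5:inf

step 1: dist = v0:0,v1:11,v2:inf,v3:inf,v4:inf,v5:inf
step 2: dist = v0:0,v1:11,v2:inf,v3:17,v4:inf,v5:inf
step 3: dist = v0:0,v1:11,v2:23,v3:17,v4:37,v5:inf
step 4: dist = v0:0,v1:11,v2:23,v3:17,v4:37,v5:inf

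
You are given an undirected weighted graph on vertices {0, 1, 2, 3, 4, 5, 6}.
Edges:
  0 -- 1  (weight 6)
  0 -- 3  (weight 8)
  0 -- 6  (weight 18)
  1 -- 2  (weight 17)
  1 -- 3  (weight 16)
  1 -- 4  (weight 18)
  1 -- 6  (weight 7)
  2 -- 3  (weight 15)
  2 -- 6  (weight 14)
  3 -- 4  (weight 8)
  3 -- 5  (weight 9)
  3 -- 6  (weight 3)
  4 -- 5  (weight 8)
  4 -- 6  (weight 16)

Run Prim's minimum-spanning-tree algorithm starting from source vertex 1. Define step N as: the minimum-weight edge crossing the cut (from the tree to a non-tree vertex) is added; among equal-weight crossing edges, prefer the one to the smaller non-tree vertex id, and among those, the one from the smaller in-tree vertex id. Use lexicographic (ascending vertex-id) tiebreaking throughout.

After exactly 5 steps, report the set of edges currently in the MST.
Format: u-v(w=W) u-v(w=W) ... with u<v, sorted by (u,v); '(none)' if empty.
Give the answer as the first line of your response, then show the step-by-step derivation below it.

0-1(w=6) 1-6(w=7) 3-4(w=8) 3-6(w=3) 4-5(w=8)

step 1: add edge 0-1 (w=6); MST = {0-1(w=6)}
step 2: add edge 1-6 (w=7); MST = {0-1(w=6) 1-6(w=7)}
step 3: add edge 3-6 (w=3); MST = {0-1(w=6) 1-6(w=7) 3-6(w=3)}
step 4: add edge 3-4 (w=8); MST = {0-1(w=6) 1-6(w=7) 3-4(w=8) 3-6(w=3)}
step 5: add edge 4-5 (w=8); MST = {0-1(w=6) 1-6(w=7) 3-4(w=8) 3-6(w=3) 4-5(w=8)}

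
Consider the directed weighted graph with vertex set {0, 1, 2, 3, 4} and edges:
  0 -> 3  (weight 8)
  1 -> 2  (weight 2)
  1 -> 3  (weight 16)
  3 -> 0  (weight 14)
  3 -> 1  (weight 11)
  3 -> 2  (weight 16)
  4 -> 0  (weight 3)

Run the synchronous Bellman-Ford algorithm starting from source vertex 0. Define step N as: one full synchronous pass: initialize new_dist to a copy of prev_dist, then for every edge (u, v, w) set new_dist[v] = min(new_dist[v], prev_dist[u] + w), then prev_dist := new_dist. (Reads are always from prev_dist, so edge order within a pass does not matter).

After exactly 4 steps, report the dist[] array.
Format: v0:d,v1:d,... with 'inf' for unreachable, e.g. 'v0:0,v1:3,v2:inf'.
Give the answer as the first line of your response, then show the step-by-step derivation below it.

v0:0,v1:19,v2:21,v3:8,v4:inf

step 1: dist = v0:0,v1:inf,v2:inf,v3:8,v4:inf
step 2: dist = v0:0,v1:19,v2:24,v3:8,v4:inf
step 3: dist = v0:0,v1:19,v2:21,v3:8,v4:inf
step 4: dist = v0:0,v1:19,v2:21,v3:8,v4:inf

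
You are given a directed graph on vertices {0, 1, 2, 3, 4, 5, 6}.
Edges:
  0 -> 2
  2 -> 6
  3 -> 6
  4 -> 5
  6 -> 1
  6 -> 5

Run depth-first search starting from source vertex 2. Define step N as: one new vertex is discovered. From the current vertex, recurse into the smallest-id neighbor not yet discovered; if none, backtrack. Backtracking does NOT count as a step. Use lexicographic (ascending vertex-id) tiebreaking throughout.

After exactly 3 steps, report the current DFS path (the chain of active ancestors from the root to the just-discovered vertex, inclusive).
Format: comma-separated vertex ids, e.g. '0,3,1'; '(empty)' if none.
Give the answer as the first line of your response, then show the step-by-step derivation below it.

2,6,1

step 1: discover 2; path=2; order=2
step 2: discover 6; path=2>6; order=2,6
step 3: discover 1; path=2>6>1; order=2,6,1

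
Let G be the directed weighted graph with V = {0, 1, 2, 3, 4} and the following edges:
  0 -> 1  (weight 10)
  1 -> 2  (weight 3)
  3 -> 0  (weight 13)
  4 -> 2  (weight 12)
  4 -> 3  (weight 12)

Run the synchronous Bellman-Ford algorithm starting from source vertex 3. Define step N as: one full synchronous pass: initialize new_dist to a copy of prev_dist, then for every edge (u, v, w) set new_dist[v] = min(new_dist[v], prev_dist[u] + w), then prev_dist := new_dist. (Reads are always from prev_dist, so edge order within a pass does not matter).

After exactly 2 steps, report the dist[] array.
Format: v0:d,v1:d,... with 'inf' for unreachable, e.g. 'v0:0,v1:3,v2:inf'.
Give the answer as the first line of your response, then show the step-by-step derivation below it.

v0:13,v1:23,v2:inf,v3:0,v4:inf

step 1: dist = v0:13,v1:inf,v2:inf,v3:0,v4:inf
step 2: dist = v0:13,v1:23,v2:inf,v3:0,v4:inf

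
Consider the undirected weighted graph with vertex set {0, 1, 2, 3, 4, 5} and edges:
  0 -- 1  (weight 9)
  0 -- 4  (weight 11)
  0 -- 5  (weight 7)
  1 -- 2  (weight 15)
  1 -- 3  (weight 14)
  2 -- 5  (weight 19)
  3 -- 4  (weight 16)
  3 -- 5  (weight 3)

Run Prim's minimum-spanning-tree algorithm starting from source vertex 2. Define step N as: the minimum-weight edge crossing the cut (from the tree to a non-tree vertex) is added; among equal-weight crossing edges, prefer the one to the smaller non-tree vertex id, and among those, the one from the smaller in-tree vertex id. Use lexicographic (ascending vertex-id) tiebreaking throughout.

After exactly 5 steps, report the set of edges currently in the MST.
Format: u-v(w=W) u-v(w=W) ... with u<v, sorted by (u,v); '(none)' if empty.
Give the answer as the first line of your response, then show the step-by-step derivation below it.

0-1(w=9) 0-4(w=11) 0-5(w=7) 1-2(w=15) 3-5(w=3)

step 1: add edge 1-2 (w=15); MST = {1-2(w=15)}
step 2: add edge 0-1 (w=9); MST = {0-1(w=9) 1-2(w=15)}
step 3: add edge 0-5 (w=7); MST = {0-1(w=9) 0-5(w=7) 1-2(w=15)}
step 4: add edge 3-5 (w=3); MST = {0-1(w=9) 0-5(w=7) 1-2(w=15) 3-5(w=3)}
step 5: add edge 0-4 (w=11); MST = {0-1(w=9) 0-4(w=11) 0-5(w=7) 1-2(w=15) 3-5(w=3)}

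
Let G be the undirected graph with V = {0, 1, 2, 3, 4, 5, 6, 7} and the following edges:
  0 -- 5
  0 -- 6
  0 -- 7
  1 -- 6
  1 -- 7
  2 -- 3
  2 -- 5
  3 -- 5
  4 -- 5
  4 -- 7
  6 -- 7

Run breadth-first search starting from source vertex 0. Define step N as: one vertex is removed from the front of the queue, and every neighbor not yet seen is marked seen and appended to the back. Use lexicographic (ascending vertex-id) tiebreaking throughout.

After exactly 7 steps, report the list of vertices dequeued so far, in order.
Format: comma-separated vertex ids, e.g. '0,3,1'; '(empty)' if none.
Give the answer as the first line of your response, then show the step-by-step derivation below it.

0,5,6,7,2,3,4

step 1: dequeue 0; queue=[5,6,7]; order=0
step 2: dequeue 5; queue=[6,7,2,3,4]; order=0,5
step 3: dequeue 6; queue=[7,2,3,4,1]; order=0,5,6
step 4: dequeue 7; queue=[2,3,4,1]; order=0,5,6,7
step 5: dequeue 2; queue=[3,4,1]; order=0,5,6,7,2
step 6: dequeue 3; queue=[4,1]; order=0,5,6,7,2,3
step 7: dequeue 4; queue=[1]; order=0,5,6,7,2,3,4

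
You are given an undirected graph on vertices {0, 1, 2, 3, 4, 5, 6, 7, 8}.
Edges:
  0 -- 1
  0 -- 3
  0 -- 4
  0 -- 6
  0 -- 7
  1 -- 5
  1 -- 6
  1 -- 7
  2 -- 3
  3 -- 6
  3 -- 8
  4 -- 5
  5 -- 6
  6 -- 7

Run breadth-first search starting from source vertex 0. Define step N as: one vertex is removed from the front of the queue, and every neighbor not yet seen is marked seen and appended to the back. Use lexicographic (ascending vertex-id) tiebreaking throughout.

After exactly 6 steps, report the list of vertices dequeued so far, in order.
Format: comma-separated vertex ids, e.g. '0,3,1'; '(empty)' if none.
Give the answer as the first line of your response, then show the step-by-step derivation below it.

0,1,3,4,6,7

step 1: dequeue 0; queue=[1,3,4,6,7]; order=0
step 2: dequeue 1; queue=[3,4,6,7,5]; order=0,1
step 3: dequeue 3; queue=[4,6,7,5,2,8]; order=0,1,3
step 4: dequeue 4; queue=[6,7,5,2,8]; order=0,1,3,4
step 5: dequeue 6; queue=[7,5,2,8]; order=0,1,3,4,6
step 6: dequeue 7; queue=[5,2,8]; order=0,1,3,4,6,7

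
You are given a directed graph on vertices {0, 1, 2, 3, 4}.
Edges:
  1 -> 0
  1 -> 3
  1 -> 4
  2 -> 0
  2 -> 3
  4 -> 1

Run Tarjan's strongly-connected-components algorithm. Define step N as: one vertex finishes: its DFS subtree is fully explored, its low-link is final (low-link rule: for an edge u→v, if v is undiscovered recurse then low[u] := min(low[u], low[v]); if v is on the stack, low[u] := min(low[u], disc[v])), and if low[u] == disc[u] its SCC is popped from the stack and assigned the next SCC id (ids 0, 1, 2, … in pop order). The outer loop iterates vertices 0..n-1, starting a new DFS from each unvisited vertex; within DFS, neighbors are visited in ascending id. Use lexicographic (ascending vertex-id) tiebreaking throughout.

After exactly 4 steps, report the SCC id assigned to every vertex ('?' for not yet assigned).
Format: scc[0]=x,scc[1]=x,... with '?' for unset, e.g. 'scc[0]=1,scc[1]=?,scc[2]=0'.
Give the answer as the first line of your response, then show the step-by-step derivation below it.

scc[0]=0,scc[1]=2,scc[2]=?,scc[3]=1,scc[4]=2

step 1: low=(low[0]=0,low[1]=?,low[2]=?,low[3]=?,low[4]=?); scc=(scc[0]=0,scc[1]=?,scc[2]=?,scc[3]=?,scc[4]=?)
step 2: low=(low[0]=0,low[1]=1,low[2]=?,low[3]=2,low[4]=?); scc=(scc[0]=0,scc[1]=?,scc[2]=?,scc[3]=1,scc[4]=?)
step 3: low=(low[0]=0,low[1]=1,low[2]=?,low[3]=2,low[4]=1); scc=(scc[0]=0,scc[1]=?,scc[2]=?,scc[3]=1,scc[4]=?)
step 4: low=(low[0]=0,low[1]=1,low[2]=?,low[3]=2,low[4]=1); scc=(scc[0]=0,scc[1]=2,scc[2]=?,scc[3]=1,scc[4]=2)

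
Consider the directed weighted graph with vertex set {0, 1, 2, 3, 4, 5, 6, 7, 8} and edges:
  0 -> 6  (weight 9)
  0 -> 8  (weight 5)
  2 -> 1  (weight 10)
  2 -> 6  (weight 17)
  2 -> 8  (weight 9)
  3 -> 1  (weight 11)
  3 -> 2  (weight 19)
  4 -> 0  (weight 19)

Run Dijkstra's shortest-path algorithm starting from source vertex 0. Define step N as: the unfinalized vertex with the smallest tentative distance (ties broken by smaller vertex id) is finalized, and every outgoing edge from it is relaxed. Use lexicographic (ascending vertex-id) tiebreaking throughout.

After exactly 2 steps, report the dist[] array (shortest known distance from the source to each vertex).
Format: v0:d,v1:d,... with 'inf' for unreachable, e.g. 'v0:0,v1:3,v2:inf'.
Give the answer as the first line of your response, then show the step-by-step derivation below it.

v0:0,v1:inf,v2:inf,v3:inf,v4:inf,v5:inf,v6:9,v7:inf,v8:5

step 1: dist = v0:0,v1:inf,v2:inf,v3:inf,v4:inf,v5:inf,v6:9,v7:inf,v8:5
step 2: dist = v0:0,v1:inf,v2:inf,v3:inf,v4:inf,v5:inf,v6:9,v7:inf,v8:5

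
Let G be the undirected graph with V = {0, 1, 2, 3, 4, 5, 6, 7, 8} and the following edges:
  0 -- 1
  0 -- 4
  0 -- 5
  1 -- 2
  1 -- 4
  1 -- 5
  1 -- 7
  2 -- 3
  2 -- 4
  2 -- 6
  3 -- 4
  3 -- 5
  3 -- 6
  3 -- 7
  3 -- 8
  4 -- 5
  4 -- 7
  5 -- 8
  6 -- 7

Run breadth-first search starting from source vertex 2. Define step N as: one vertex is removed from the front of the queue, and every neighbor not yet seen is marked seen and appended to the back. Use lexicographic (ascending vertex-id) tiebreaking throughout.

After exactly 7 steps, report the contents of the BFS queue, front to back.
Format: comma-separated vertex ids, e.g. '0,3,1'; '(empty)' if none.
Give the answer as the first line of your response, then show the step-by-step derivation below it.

7,8

step 1: dequeue 2; queue=[1,3,4,6]; order=2
step 2: dequeue 1; queue=[3,4,6,0,5,7]; order=2,1
step 3: dequeue 3; queue=[4,6,0,5,7,8]; order=2,1,3
step 4: dequeue 4; queue=[6,0,5,7,8]; order=2,1,3,4
step 5: dequeue 6; queue=[0,5,7,8]; order=2,1,3,4,6
step 6: dequeue 0; queue=[5,7,8]; order=2,1,3,4,6,0
step 7: dequeue 5; queue=[7,8]; order=2,1,3,4,6,0,5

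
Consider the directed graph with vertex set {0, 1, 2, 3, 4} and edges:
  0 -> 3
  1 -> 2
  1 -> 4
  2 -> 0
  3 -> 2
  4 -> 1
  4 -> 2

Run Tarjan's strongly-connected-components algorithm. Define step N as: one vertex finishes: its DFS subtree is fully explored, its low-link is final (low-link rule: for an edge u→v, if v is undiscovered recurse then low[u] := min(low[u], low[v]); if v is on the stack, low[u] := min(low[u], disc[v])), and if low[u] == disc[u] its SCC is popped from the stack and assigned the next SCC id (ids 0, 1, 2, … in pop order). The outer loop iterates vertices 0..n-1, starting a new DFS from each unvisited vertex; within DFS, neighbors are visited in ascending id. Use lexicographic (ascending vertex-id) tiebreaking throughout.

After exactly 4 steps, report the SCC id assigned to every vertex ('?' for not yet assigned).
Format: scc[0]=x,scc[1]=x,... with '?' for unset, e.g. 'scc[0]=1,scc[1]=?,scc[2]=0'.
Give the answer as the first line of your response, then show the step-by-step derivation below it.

scc[0]=0,scc[1]=?,scc[2]=0,scc[3]=0,scc[4]=?

step 1: low=(low[0]=0,low[1]=?,low[2]=0,low[3]=1,low[4]=?); scc=(scc[0]=?,scc[1]=?,scc[2]=?,scc[3]=?,scc[4]=?)
step 2: low=(low[0]=0,low[1]=?,low[2]=0,low[3]=0,low[4]=?); scc=(scc[0]=?,scc[1]=?,scc[2]=?,scc[3]=?,scc[4]=?)
step 3: low=(low[0]=0,low[1]=?,low[2]=0,low[3]=0,low[4]=?); scc=(scc[0]=0,scc[1]=?,scc[2]=0,scc[3]=0,scc[4]=?)
step 4: low=(low[0]=0,low[1]=3,low[2]=0,low[3]=0,low[4]=3); scc=(scc[0]=0,scc[1]=?,scc[2]=0,scc[3]=0,scc[4]=?)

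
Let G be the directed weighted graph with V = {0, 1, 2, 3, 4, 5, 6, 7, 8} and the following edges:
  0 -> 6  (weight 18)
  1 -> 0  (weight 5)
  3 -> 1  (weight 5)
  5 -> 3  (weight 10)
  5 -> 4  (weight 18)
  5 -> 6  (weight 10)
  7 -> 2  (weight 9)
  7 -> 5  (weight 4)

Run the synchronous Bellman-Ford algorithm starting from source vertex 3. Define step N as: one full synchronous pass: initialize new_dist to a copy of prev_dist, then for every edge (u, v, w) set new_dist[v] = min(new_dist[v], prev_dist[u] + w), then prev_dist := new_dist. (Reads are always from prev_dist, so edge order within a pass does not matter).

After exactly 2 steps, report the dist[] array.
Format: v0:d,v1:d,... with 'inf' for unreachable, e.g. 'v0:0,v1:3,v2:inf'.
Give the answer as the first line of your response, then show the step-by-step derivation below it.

v0:10,v1:5,v2:inf,v3:0,v4:inf,v5:inf,v6:inf,v7:inf,v8:inf

step 1: dist = v0:inf,v1:5,v2:inf,v3:0,v4:inf,v5:inf,v6:inf,v7:inf,v8:inf
step 2: dist = v0:10,v1:5,v2:inf,v3:0,v4:inf,v5:inf,v6:inf,v7:inf,v8:inf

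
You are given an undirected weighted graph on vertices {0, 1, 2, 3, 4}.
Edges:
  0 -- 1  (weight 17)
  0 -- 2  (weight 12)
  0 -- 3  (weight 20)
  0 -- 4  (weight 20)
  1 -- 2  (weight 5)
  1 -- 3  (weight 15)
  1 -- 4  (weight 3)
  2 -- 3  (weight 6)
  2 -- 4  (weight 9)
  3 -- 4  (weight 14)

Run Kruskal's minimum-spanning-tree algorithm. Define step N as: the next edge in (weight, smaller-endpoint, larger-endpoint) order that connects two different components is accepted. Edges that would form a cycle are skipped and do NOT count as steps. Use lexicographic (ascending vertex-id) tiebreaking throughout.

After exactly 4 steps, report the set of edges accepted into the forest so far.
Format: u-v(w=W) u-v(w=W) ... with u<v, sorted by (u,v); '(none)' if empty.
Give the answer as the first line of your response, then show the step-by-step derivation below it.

0-2(w=12) 1-2(w=5) 1-4(w=3) 2-3(w=6)

step 1: add edge 1-4 (w=3); MST = {1-4(w=3)}
step 2: add edge 1-2 (w=5); MST = {1-2(w=5) 1-4(w=3)}
step 3: add edge 2-3 (w=6); MST = {1-2(w=5) 1-4(w=3) 2-3(w=6)}
step 4: add edge 0-2 (w=12); MST = {0-2(w=12) 1-2(w=5) 1-4(w=3) 2-3(w=6)}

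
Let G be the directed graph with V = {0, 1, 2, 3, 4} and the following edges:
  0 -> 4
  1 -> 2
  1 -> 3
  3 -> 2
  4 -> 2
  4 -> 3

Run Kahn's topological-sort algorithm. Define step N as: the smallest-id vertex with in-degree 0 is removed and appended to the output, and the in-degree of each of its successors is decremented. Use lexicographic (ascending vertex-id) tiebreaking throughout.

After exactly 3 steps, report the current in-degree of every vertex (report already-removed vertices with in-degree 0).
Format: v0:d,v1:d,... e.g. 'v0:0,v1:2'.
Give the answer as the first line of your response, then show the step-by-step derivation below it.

v0:0,v1:0,v2:1,v3:0,v4:0

step 1: output 0; order=[0]; indeg=(0,0,3,2,0)
step 2: output 1; order=[0,1]; indeg=(0,0,2,1,0)
step 3: output 4; order=[0,1,4]; indeg=(0,0,1,0,0)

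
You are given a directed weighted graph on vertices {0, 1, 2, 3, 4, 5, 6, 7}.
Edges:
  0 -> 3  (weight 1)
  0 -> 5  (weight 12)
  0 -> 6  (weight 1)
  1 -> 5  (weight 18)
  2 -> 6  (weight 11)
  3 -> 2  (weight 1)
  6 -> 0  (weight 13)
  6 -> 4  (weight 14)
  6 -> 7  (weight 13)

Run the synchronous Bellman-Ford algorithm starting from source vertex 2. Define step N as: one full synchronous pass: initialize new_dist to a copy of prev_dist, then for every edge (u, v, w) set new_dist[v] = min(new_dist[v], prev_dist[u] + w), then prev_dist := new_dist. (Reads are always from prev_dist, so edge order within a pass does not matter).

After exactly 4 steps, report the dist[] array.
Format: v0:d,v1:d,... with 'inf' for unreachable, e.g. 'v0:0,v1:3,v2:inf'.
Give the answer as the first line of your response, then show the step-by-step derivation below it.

v0:24,v1:inf,v2:0,v3:25,v4:25,v5:36,v6:11,v7:24

step 1: dist = v0:inf,v1:inf,v2:0,v3:inf,v4:inf,v5:inf,v6:11,v7:inf
step 2: dist = v0:24,v1:inf,v2:0,v3:inf,v4:25,v5:inf,v6:11,v7:24
step 3: dist = v0:24,v1:inf,v2:0,v3:25,v4:25,v5:36,v6:11,v7:24
step 4: dist = v0:24,v1:inf,v2:0,v3:25,v4:25,v5:36,v6:11,v7:24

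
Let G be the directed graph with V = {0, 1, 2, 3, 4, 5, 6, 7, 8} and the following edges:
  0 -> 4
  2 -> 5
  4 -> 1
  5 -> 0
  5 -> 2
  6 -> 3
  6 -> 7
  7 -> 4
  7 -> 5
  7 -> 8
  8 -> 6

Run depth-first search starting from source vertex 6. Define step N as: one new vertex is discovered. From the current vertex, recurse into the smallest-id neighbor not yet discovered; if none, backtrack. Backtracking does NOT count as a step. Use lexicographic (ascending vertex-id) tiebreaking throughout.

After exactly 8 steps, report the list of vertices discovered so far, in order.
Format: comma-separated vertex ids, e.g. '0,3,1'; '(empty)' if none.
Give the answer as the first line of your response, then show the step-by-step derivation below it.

6,3,7,4,1,5,0,2

step 1: discover 6; path=6; order=6
step 2: discover 3; path=6>3; order=6,3
step 3: discover 7; path=6>7; order=6,3,7
step 4: discover 4; path=6>7>4; order=6,3,7,4
step 5: discover 1; path=6>7>4>1; order=6,3,7,4,1
step 6: discover 5; path=6>7>5; order=6,3,7,4,1,5
step 7: discover 0; path=6>7>5>0; order=6,3,7,4,1,5,0
step 8: discover 2; path=6>7>5>2; order=6,3,7,4,1,5,0,2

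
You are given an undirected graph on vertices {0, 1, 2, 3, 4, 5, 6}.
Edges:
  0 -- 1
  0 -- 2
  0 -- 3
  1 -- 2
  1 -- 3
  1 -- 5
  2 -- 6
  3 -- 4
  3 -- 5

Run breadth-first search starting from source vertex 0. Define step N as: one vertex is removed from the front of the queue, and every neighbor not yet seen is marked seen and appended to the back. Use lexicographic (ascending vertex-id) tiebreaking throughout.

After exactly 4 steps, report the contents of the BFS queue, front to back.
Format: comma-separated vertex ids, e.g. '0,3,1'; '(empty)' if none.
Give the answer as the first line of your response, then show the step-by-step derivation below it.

5,6,4

step 1: dequeue 0; queue=[1,2,3]; order=0
step 2: dequeue 1; queue=[2,3,5]; order=0,1
step 3: dequeue 2; queue=[3,5,6]; order=0,1,2
step 4: dequeue 3; queue=[5,6,4]; order=0,1,2,3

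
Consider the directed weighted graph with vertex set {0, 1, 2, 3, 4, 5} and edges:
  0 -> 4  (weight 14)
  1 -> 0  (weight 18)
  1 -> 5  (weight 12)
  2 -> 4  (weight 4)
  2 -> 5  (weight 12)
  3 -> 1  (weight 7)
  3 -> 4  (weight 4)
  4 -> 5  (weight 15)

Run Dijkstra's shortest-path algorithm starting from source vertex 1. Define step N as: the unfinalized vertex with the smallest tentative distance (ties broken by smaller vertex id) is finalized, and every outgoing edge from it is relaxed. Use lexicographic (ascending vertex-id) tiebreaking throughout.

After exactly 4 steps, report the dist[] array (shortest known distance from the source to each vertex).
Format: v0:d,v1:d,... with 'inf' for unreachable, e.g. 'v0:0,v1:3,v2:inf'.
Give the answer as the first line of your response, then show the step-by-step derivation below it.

v0:18,v1:0,v2:inf,v3:inf,v4:32,v5:12

step 1: dist = v0:18,v1:0,v2:inf,v3:inf,v4:inf,v5:12
step 2: dist = v0:18,v1:0,v2:inf,v3:inf,v4:inf,v5:12
step 3: dist = v0:18,v1:0,v2:inf,v3:inf,v4:32,v5:12
step 4: dist = v0:18,v1:0,v2:inf,v3:inf,v4:32,v5:12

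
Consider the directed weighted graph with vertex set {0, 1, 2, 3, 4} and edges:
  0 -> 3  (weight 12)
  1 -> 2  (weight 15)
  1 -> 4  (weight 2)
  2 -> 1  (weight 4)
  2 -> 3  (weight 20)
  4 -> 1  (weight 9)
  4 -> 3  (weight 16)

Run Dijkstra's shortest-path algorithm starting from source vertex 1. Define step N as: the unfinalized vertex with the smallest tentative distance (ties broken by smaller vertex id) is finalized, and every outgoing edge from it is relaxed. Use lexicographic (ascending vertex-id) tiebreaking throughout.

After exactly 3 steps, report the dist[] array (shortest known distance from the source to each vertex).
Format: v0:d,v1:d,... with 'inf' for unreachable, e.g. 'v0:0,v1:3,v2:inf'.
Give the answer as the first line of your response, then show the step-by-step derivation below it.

v0:inf,v1:0,v2:15,v3:18,v4:2

step 1: dist = v0:inf,v1:0,v2:15,v3:inf,v4:2
step 2: dist = v0:inf,v1:0,v2:15,v3:18,v4:2
step 3: dist = v0:inf,v1:0,v2:15,v3:18,v4:2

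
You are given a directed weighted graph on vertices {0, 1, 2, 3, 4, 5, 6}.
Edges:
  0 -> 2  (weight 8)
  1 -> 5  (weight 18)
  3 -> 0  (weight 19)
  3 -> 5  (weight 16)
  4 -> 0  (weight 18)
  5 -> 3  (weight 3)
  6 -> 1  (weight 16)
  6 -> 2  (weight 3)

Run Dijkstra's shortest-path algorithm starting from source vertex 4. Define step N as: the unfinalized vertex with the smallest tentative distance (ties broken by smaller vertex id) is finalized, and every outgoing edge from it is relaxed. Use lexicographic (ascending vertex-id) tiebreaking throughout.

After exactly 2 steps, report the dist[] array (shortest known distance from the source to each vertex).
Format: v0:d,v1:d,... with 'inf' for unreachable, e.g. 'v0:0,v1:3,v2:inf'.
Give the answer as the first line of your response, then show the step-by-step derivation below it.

v0:18,v1:inf,v2:26,v3:inf,v4:0,v5:inf,v6:inf

step 1: dist = v0:18,v1:inf,v2:inf,v3:inf,v4:0,v5:inf,v6:inf
step 2: dist = v0:18,v1:inf,v2:26,v3:inf,v4:0,v5:inf,v6:inf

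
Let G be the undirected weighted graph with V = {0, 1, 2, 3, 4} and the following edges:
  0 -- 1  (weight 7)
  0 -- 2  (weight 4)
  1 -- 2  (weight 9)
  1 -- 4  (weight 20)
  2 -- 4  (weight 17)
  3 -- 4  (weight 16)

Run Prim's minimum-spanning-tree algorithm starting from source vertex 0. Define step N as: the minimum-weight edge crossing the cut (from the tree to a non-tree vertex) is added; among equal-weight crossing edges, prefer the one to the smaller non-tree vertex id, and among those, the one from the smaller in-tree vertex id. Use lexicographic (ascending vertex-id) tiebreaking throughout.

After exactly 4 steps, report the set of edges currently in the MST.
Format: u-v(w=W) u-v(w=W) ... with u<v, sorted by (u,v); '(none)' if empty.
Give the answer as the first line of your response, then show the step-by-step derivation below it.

0-1(w=7) 0-2(w=4) 2-4(w=17) 3-4(w=16)

step 1: add edge 0-2 (w=4); MST = {0-2(w=4)}
step 2: add edge 0-1 (w=7); MST = {0-1(w=7) 0-2(w=4)}
step 3: add edge 2-4 (w=17); MST = {0-1(w=7) 0-2(w=4) 2-4(w=17)}
step 4: add edge 3-4 (w=16); MST = {0-1(w=7) 0-2(w=4) 2-4(w=17) 3-4(w=16)}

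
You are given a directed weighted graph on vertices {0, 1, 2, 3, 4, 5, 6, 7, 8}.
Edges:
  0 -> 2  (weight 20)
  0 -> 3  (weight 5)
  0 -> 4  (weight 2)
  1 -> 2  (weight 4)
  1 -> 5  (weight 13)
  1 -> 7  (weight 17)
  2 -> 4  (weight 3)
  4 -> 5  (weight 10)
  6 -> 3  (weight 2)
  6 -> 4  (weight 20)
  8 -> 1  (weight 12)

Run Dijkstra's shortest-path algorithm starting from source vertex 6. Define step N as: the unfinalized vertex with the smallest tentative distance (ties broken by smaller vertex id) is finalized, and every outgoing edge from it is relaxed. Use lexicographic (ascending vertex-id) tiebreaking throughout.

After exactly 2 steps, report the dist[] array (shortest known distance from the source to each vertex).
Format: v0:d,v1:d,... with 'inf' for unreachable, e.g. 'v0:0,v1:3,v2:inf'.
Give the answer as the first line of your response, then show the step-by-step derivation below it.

v0:inf,v1:inf,v2:inf,v3:2,v4:20,v5:inf,v6:0,v7:inf,v8:inf

step 1: dist = v0:inf,v1:inf,v2:inf,v3:2,v4:20,v5:inf,v6:0,v7:inf,v8:inf
step 2: dist = v0:inf,v1:inf,v2:inf,v3:2,v4:20,v5:inf,v6:0,v7:inf,v8:inf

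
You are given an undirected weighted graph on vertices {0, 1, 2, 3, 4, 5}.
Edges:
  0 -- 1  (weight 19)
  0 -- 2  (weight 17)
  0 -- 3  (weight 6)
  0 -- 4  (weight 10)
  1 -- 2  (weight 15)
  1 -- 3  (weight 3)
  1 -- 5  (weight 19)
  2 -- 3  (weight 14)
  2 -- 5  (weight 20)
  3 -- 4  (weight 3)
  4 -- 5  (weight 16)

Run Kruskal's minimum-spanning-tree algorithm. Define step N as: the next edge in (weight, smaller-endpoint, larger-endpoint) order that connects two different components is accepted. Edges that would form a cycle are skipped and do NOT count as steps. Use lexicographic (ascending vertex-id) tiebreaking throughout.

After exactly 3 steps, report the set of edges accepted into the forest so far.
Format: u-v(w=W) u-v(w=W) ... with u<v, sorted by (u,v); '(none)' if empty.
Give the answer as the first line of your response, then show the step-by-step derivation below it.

0-3(w=6) 1-3(w=3) 3-4(w=3)

step 1: add edge 1-3 (w=3); MST = {1-3(w=3)}
step 2: add edge 3-4 (w=3); MST = {1-3(w=3) 3-4(w=3)}
step 3: add edge 0-3 (w=6); MST = {0-3(w=6) 1-3(w=3) 3-4(w=3)}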